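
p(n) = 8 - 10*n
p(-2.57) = 33.70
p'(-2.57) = -10.00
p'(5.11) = -10.00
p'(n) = -10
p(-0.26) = 10.60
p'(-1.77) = -10.00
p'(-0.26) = -10.00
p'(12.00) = -10.00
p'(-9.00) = -10.00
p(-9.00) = 98.00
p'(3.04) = -10.00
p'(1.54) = -10.00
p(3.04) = -22.40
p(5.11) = -43.10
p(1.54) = -7.40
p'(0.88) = -10.00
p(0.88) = -0.80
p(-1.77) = 25.70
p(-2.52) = 33.20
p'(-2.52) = -10.00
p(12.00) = -112.00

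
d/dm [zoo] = 0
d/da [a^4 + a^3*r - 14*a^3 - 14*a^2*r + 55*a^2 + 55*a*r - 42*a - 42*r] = 4*a^3 + 3*a^2*r - 42*a^2 - 28*a*r + 110*a + 55*r - 42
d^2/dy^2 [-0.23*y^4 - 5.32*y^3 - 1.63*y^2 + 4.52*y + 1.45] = -2.76*y^2 - 31.92*y - 3.26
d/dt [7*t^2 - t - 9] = 14*t - 1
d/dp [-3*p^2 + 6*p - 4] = 6 - 6*p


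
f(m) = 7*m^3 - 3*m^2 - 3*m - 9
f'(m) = 21*m^2 - 6*m - 3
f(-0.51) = -9.18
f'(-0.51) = 5.52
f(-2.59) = -142.97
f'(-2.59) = 153.41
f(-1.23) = -22.87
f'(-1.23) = 36.15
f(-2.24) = -96.01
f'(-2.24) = 115.81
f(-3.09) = -234.90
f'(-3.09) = 216.05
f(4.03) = 388.34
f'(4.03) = 313.88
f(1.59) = 6.78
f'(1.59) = 40.55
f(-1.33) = -26.79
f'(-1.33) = 42.13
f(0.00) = -9.00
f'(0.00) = -3.00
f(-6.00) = -1611.00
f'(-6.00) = 789.00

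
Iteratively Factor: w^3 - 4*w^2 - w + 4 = (w + 1)*(w^2 - 5*w + 4) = (w - 1)*(w + 1)*(w - 4)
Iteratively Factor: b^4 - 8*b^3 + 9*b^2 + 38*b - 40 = (b + 2)*(b^3 - 10*b^2 + 29*b - 20) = (b - 5)*(b + 2)*(b^2 - 5*b + 4) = (b - 5)*(b - 1)*(b + 2)*(b - 4)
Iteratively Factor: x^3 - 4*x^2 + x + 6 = (x + 1)*(x^2 - 5*x + 6) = (x - 3)*(x + 1)*(x - 2)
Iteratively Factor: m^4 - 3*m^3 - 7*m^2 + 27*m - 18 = (m - 2)*(m^3 - m^2 - 9*m + 9) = (m - 2)*(m - 1)*(m^2 - 9) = (m - 3)*(m - 2)*(m - 1)*(m + 3)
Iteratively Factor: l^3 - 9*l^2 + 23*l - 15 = (l - 5)*(l^2 - 4*l + 3) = (l - 5)*(l - 1)*(l - 3)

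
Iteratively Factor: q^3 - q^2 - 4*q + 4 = (q + 2)*(q^2 - 3*q + 2) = (q - 2)*(q + 2)*(q - 1)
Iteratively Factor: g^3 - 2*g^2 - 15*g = (g - 5)*(g^2 + 3*g) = g*(g - 5)*(g + 3)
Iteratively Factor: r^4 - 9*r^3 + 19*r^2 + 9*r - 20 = (r - 5)*(r^3 - 4*r^2 - r + 4) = (r - 5)*(r - 1)*(r^2 - 3*r - 4) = (r - 5)*(r - 4)*(r - 1)*(r + 1)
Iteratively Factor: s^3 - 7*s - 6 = (s - 3)*(s^2 + 3*s + 2) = (s - 3)*(s + 2)*(s + 1)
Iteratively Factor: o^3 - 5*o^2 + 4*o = (o - 1)*(o^2 - 4*o) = (o - 4)*(o - 1)*(o)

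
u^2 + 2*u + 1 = (u + 1)^2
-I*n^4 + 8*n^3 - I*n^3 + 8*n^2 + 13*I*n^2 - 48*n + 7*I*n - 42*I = (n - 2)*(n + 3)*(n + 7*I)*(-I*n + 1)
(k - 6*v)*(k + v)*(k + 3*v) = k^3 - 2*k^2*v - 21*k*v^2 - 18*v^3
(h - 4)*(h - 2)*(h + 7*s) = h^3 + 7*h^2*s - 6*h^2 - 42*h*s + 8*h + 56*s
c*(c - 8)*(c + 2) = c^3 - 6*c^2 - 16*c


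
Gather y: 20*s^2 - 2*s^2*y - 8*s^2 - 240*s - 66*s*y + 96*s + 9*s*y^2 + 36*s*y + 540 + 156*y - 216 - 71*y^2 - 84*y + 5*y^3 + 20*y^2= 12*s^2 - 144*s + 5*y^3 + y^2*(9*s - 51) + y*(-2*s^2 - 30*s + 72) + 324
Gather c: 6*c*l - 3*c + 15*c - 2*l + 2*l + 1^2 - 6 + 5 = c*(6*l + 12)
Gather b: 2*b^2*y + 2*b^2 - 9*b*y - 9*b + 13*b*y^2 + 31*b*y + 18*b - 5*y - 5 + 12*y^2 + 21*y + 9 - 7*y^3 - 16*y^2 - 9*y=b^2*(2*y + 2) + b*(13*y^2 + 22*y + 9) - 7*y^3 - 4*y^2 + 7*y + 4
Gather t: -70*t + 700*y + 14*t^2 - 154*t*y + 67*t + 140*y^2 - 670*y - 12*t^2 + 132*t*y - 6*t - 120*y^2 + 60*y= 2*t^2 + t*(-22*y - 9) + 20*y^2 + 90*y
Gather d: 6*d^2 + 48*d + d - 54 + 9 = 6*d^2 + 49*d - 45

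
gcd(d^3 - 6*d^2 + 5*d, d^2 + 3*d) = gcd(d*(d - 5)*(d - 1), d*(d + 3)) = d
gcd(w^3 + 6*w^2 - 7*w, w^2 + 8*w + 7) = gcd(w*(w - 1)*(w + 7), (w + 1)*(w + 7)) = w + 7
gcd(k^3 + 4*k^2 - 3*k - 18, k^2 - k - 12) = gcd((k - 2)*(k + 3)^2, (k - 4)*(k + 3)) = k + 3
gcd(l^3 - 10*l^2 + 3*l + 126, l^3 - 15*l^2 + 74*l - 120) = l - 6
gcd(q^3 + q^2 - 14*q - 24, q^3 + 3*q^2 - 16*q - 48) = q^2 - q - 12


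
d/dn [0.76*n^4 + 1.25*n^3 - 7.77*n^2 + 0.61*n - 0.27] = 3.04*n^3 + 3.75*n^2 - 15.54*n + 0.61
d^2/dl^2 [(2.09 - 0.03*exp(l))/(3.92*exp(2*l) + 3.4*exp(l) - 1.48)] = (-0.460992*exp(4*l) + 128.862944*exp(3*l) + 82.522272*exp(2*l) + 72.510816*exp(l) + 10.451168)*exp(l)/(60.236288*exp(6*l) + 156.73728*exp(5*l) + 67.718784*exp(4*l) - 79.04864*exp(3*l) - 25.567296*exp(2*l) + 22.34208*exp(l) - 3.241792)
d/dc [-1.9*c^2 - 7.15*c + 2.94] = -3.8*c - 7.15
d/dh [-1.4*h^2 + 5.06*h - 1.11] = 5.06 - 2.8*h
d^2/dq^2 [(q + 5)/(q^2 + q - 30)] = 2*(-3*(q + 2)*(q^2 + q - 30) + (q + 5)*(2*q + 1)^2)/(q^2 + q - 30)^3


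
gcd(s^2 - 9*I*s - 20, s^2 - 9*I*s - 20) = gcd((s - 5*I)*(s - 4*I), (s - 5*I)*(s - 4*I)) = s^2 - 9*I*s - 20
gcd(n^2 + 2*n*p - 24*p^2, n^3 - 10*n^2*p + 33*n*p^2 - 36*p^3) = -n + 4*p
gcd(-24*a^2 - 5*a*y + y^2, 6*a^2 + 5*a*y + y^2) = 3*a + y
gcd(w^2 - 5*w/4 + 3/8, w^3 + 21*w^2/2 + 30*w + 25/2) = 1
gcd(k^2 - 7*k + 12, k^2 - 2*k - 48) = 1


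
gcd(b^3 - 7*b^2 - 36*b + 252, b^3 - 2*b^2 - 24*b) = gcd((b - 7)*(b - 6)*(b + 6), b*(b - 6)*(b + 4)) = b - 6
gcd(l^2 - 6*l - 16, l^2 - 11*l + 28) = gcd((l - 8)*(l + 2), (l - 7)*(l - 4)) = 1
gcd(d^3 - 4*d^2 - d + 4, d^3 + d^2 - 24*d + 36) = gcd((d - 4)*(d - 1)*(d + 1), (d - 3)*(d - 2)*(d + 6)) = 1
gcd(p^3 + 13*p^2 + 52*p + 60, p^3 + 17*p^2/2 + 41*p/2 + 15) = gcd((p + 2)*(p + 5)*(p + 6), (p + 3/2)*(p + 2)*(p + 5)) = p^2 + 7*p + 10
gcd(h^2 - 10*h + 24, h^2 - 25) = 1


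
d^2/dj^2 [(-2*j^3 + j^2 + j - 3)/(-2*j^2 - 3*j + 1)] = 2*(24*j^3 + 12*j^2 + 54*j + 29)/(8*j^6 + 36*j^5 + 42*j^4 - 9*j^3 - 21*j^2 + 9*j - 1)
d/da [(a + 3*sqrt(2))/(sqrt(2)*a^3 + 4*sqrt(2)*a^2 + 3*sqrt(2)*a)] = sqrt(2)*(a*(a^2 + 4*a + 3) - (a + 3*sqrt(2))*(3*a^2 + 8*a + 3))/(2*a^2*(a^2 + 4*a + 3)^2)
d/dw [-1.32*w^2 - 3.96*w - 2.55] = -2.64*w - 3.96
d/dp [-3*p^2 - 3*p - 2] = -6*p - 3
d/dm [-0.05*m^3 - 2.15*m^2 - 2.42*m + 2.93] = -0.15*m^2 - 4.3*m - 2.42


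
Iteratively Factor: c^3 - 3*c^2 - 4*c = (c - 4)*(c^2 + c) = (c - 4)*(c + 1)*(c)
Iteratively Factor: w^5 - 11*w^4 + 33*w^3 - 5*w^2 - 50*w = (w)*(w^4 - 11*w^3 + 33*w^2 - 5*w - 50) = w*(w + 1)*(w^3 - 12*w^2 + 45*w - 50) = w*(w - 2)*(w + 1)*(w^2 - 10*w + 25) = w*(w - 5)*(w - 2)*(w + 1)*(w - 5)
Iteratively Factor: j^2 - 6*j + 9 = (j - 3)*(j - 3)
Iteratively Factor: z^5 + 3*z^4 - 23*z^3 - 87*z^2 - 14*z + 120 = (z + 3)*(z^4 - 23*z^2 - 18*z + 40) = (z + 2)*(z + 3)*(z^3 - 2*z^2 - 19*z + 20) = (z - 1)*(z + 2)*(z + 3)*(z^2 - z - 20) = (z - 1)*(z + 2)*(z + 3)*(z + 4)*(z - 5)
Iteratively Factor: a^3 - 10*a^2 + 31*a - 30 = (a - 2)*(a^2 - 8*a + 15) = (a - 5)*(a - 2)*(a - 3)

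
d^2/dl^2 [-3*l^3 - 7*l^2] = -18*l - 14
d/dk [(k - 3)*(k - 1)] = 2*k - 4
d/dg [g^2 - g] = 2*g - 1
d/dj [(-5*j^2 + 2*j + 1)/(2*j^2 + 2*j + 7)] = 2*(-7*j^2 - 37*j + 6)/(4*j^4 + 8*j^3 + 32*j^2 + 28*j + 49)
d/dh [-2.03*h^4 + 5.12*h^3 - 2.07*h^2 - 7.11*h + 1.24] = -8.12*h^3 + 15.36*h^2 - 4.14*h - 7.11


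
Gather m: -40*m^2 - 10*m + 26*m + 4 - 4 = -40*m^2 + 16*m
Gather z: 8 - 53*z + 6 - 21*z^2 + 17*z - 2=-21*z^2 - 36*z + 12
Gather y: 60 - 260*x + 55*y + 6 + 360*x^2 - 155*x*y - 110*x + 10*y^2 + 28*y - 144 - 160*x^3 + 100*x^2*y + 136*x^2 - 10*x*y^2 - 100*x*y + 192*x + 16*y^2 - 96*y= -160*x^3 + 496*x^2 - 178*x + y^2*(26 - 10*x) + y*(100*x^2 - 255*x - 13) - 78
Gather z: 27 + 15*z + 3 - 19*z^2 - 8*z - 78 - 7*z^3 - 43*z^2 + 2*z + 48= -7*z^3 - 62*z^2 + 9*z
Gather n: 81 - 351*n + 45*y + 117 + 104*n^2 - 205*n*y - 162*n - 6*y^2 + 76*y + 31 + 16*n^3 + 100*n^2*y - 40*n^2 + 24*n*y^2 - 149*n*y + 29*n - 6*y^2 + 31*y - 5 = 16*n^3 + n^2*(100*y + 64) + n*(24*y^2 - 354*y - 484) - 12*y^2 + 152*y + 224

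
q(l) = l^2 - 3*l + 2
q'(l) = 2*l - 3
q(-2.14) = 13.00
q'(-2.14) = -7.28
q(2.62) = 1.00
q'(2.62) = 2.24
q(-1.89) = 11.24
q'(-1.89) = -6.78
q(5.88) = 18.93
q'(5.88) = 8.76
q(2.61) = 0.98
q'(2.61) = 2.22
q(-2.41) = 15.04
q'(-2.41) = -7.82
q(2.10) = 0.11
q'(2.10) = 1.20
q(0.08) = 1.77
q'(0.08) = -2.84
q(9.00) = 56.00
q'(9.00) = 15.00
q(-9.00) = 110.00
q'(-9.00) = -21.00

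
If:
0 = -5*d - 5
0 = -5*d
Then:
No Solution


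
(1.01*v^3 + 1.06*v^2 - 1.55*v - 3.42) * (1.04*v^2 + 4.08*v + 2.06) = 1.0504*v^5 + 5.2232*v^4 + 4.7934*v^3 - 7.6972*v^2 - 17.1466*v - 7.0452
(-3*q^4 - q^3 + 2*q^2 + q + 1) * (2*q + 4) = -6*q^5 - 14*q^4 + 10*q^2 + 6*q + 4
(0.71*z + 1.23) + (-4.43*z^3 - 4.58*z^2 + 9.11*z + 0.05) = -4.43*z^3 - 4.58*z^2 + 9.82*z + 1.28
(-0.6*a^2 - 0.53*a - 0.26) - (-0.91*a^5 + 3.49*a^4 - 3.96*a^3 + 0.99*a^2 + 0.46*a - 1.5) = 0.91*a^5 - 3.49*a^4 + 3.96*a^3 - 1.59*a^2 - 0.99*a + 1.24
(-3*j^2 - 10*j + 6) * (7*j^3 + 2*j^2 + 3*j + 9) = -21*j^5 - 76*j^4 + 13*j^3 - 45*j^2 - 72*j + 54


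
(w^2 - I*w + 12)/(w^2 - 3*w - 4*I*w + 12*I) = (w + 3*I)/(w - 3)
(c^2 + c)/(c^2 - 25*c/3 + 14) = 3*c*(c + 1)/(3*c^2 - 25*c + 42)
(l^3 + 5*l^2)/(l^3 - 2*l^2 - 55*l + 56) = l^2*(l + 5)/(l^3 - 2*l^2 - 55*l + 56)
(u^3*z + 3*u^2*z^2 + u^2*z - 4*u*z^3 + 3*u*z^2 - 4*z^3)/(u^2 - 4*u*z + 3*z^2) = z*(-u^2 - 4*u*z - u - 4*z)/(-u + 3*z)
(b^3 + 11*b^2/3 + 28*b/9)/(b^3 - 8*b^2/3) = (9*b^2 + 33*b + 28)/(3*b*(3*b - 8))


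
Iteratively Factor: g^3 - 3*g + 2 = (g - 1)*(g^2 + g - 2) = (g - 1)^2*(g + 2)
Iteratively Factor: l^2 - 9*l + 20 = (l - 5)*(l - 4)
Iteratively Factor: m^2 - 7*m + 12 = (m - 4)*(m - 3)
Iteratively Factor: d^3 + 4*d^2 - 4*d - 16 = (d + 4)*(d^2 - 4) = (d - 2)*(d + 4)*(d + 2)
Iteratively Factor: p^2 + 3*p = (p)*(p + 3)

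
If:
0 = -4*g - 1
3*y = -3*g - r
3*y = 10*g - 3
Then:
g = -1/4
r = 25/4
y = -11/6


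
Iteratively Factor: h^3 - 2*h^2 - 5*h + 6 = (h - 1)*(h^2 - h - 6) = (h - 1)*(h + 2)*(h - 3)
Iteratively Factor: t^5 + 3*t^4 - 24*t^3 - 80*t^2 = (t)*(t^4 + 3*t^3 - 24*t^2 - 80*t) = t^2*(t^3 + 3*t^2 - 24*t - 80) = t^2*(t - 5)*(t^2 + 8*t + 16) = t^2*(t - 5)*(t + 4)*(t + 4)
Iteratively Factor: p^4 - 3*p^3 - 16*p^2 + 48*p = (p - 3)*(p^3 - 16*p) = p*(p - 3)*(p^2 - 16) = p*(p - 3)*(p + 4)*(p - 4)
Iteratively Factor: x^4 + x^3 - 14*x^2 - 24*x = (x + 3)*(x^3 - 2*x^2 - 8*x) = (x + 2)*(x + 3)*(x^2 - 4*x) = x*(x + 2)*(x + 3)*(x - 4)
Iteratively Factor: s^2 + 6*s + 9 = (s + 3)*(s + 3)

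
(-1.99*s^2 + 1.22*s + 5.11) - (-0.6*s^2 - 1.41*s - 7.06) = -1.39*s^2 + 2.63*s + 12.17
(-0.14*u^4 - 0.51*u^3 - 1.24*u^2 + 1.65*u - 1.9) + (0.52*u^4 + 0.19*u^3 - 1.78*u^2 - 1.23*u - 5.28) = 0.38*u^4 - 0.32*u^3 - 3.02*u^2 + 0.42*u - 7.18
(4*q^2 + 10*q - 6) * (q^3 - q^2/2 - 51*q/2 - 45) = 4*q^5 + 8*q^4 - 113*q^3 - 432*q^2 - 297*q + 270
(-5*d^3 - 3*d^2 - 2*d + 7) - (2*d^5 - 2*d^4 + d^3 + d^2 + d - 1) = -2*d^5 + 2*d^4 - 6*d^3 - 4*d^2 - 3*d + 8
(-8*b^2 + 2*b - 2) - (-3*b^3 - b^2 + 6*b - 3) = 3*b^3 - 7*b^2 - 4*b + 1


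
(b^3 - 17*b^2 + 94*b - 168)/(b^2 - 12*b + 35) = (b^2 - 10*b + 24)/(b - 5)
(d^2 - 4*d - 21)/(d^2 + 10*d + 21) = (d - 7)/(d + 7)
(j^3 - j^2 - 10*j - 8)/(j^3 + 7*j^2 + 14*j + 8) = (j - 4)/(j + 4)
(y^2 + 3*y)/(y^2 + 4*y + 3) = y/(y + 1)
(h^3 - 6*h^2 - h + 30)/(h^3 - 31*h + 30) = (h^2 - h - 6)/(h^2 + 5*h - 6)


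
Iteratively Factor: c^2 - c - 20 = (c + 4)*(c - 5)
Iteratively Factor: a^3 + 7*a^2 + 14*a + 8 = (a + 4)*(a^2 + 3*a + 2) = (a + 1)*(a + 4)*(a + 2)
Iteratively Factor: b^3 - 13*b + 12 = (b - 1)*(b^2 + b - 12) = (b - 1)*(b + 4)*(b - 3)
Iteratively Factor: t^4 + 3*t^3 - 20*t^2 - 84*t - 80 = (t - 5)*(t^3 + 8*t^2 + 20*t + 16) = (t - 5)*(t + 4)*(t^2 + 4*t + 4) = (t - 5)*(t + 2)*(t + 4)*(t + 2)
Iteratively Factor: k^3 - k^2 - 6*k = (k + 2)*(k^2 - 3*k) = k*(k + 2)*(k - 3)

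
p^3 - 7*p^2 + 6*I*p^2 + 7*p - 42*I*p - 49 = (p - 7)*(p - I)*(p + 7*I)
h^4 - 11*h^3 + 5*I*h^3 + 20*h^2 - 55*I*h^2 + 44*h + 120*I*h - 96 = (h - 8)*(h - 3)*(h + I)*(h + 4*I)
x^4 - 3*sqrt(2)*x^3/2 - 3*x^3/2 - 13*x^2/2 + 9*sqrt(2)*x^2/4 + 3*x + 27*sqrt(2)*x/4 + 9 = (x - 3)*(x + 3/2)*(x - 2*sqrt(2))*(x + sqrt(2)/2)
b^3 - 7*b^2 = b^2*(b - 7)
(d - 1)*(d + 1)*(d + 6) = d^3 + 6*d^2 - d - 6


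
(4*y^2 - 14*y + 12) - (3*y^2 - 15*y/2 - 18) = y^2 - 13*y/2 + 30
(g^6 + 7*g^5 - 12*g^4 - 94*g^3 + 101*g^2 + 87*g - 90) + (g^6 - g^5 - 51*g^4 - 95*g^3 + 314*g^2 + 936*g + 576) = 2*g^6 + 6*g^5 - 63*g^4 - 189*g^3 + 415*g^2 + 1023*g + 486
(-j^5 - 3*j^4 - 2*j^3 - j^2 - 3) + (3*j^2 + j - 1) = -j^5 - 3*j^4 - 2*j^3 + 2*j^2 + j - 4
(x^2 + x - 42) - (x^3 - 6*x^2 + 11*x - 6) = -x^3 + 7*x^2 - 10*x - 36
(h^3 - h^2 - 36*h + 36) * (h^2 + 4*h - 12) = h^5 + 3*h^4 - 52*h^3 - 96*h^2 + 576*h - 432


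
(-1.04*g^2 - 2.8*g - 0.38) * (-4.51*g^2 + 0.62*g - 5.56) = 4.6904*g^4 + 11.9832*g^3 + 5.7602*g^2 + 15.3324*g + 2.1128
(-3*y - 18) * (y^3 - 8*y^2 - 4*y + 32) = -3*y^4 + 6*y^3 + 156*y^2 - 24*y - 576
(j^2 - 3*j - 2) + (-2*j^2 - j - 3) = -j^2 - 4*j - 5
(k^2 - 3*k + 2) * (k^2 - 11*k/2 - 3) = k^4 - 17*k^3/2 + 31*k^2/2 - 2*k - 6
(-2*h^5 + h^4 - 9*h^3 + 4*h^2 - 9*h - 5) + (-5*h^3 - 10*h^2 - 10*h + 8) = -2*h^5 + h^4 - 14*h^3 - 6*h^2 - 19*h + 3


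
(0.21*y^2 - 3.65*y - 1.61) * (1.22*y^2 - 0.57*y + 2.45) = 0.2562*y^4 - 4.5727*y^3 + 0.6308*y^2 - 8.0248*y - 3.9445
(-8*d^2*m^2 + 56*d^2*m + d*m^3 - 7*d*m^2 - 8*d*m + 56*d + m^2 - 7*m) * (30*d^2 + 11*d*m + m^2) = -240*d^4*m^2 + 1680*d^4*m - 58*d^3*m^3 + 406*d^3*m^2 - 240*d^3*m + 1680*d^3 + 3*d^2*m^4 - 21*d^2*m^3 - 58*d^2*m^2 + 406*d^2*m + d*m^5 - 7*d*m^4 + 3*d*m^3 - 21*d*m^2 + m^4 - 7*m^3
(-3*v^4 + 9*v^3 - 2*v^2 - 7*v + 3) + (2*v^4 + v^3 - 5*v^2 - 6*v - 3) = -v^4 + 10*v^3 - 7*v^2 - 13*v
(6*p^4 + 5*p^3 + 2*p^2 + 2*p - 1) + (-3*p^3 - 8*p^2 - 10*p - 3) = 6*p^4 + 2*p^3 - 6*p^2 - 8*p - 4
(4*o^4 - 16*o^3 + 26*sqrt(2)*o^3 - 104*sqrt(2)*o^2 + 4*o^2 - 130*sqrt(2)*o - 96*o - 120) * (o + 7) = 4*o^5 + 12*o^4 + 26*sqrt(2)*o^4 - 108*o^3 + 78*sqrt(2)*o^3 - 858*sqrt(2)*o^2 - 68*o^2 - 910*sqrt(2)*o - 792*o - 840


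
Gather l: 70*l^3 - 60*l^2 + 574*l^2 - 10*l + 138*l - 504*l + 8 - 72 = 70*l^3 + 514*l^2 - 376*l - 64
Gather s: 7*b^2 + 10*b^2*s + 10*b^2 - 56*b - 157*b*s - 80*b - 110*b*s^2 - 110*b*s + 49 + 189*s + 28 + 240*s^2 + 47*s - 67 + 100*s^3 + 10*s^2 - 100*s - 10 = 17*b^2 - 136*b + 100*s^3 + s^2*(250 - 110*b) + s*(10*b^2 - 267*b + 136)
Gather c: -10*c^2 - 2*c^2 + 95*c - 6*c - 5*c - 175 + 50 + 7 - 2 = -12*c^2 + 84*c - 120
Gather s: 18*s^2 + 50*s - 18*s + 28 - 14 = 18*s^2 + 32*s + 14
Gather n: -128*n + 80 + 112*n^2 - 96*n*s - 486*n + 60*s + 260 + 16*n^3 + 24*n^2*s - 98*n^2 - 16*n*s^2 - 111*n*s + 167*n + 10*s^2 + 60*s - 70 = 16*n^3 + n^2*(24*s + 14) + n*(-16*s^2 - 207*s - 447) + 10*s^2 + 120*s + 270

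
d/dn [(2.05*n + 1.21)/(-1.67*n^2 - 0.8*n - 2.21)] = (3.4235*n^2 + 4.0414*n - 3.5625)/(2.7889*n^4 + 2.672*n^3 + 8.0214*n^2 + 3.536*n + 4.8841)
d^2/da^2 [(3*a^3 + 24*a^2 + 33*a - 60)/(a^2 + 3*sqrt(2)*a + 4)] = 6*(-24*sqrt(2)*a^3 + 25*a^3 - 156*a^2 + 36*sqrt(2)*a^2 - 180*sqrt(2)*a - 84*a - 132*sqrt(2) - 152)/(a^6 + 9*sqrt(2)*a^5 + 66*a^4 + 126*sqrt(2)*a^3 + 264*a^2 + 144*sqrt(2)*a + 64)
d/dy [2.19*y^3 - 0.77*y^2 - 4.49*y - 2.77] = 6.57*y^2 - 1.54*y - 4.49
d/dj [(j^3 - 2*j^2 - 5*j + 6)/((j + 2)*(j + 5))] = (j^2 + 10*j - 23)/(j^2 + 10*j + 25)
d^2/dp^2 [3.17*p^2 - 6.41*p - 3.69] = 6.34000000000000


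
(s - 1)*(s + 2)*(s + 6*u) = s^3 + 6*s^2*u + s^2 + 6*s*u - 2*s - 12*u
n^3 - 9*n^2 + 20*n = n*(n - 5)*(n - 4)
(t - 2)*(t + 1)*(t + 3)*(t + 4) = t^4 + 6*t^3 + 3*t^2 - 26*t - 24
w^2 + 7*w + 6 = (w + 1)*(w + 6)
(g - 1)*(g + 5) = g^2 + 4*g - 5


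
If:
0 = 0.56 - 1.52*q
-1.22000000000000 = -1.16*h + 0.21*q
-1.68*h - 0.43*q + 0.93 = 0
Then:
No Solution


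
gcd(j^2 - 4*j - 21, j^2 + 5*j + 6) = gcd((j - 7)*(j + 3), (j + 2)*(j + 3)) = j + 3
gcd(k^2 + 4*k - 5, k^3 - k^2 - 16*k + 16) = k - 1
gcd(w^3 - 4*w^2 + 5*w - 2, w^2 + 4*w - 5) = w - 1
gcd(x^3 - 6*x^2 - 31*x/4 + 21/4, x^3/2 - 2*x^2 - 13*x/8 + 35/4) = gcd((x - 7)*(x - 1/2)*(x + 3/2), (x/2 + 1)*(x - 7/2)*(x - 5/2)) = 1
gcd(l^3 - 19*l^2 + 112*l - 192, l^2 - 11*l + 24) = l^2 - 11*l + 24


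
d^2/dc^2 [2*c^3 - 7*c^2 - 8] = 12*c - 14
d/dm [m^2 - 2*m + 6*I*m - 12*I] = 2*m - 2 + 6*I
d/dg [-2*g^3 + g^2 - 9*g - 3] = -6*g^2 + 2*g - 9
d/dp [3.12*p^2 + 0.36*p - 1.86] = 6.24*p + 0.36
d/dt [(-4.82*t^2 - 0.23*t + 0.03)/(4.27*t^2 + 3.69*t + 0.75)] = (-16.8037*t^2 - 7.4862*t - 0.2832)/(18.2329*t^4 + 31.5126*t^3 + 20.0211*t^2 + 5.535*t + 0.5625)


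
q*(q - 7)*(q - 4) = q^3 - 11*q^2 + 28*q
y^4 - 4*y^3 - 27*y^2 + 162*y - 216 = (y - 4)*(y - 3)^2*(y + 6)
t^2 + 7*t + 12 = (t + 3)*(t + 4)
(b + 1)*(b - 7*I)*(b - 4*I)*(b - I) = b^4 + b^3 - 12*I*b^3 - 39*b^2 - 12*I*b^2 - 39*b + 28*I*b + 28*I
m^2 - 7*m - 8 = (m - 8)*(m + 1)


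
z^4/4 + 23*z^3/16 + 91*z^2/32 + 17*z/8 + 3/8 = (z/4 + 1/2)*(z + 1/4)*(z + 3/2)*(z + 2)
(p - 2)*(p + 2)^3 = p^4 + 4*p^3 - 16*p - 16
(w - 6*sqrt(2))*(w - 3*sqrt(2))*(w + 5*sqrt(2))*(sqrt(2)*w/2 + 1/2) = sqrt(2)*w^4/2 - 7*w^3/2 - 29*sqrt(2)*w^2 + 153*w + 90*sqrt(2)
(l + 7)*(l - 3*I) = l^2 + 7*l - 3*I*l - 21*I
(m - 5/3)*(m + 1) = m^2 - 2*m/3 - 5/3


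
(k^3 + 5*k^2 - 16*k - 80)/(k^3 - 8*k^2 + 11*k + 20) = (k^2 + 9*k + 20)/(k^2 - 4*k - 5)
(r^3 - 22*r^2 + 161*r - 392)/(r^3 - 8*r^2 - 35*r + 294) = (r - 8)/(r + 6)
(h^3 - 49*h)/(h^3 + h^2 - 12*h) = (h^2 - 49)/(h^2 + h - 12)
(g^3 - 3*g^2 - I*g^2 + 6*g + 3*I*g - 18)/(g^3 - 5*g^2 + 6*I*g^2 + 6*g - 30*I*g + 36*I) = (g^2 - I*g + 6)/(g^2 + g*(-2 + 6*I) - 12*I)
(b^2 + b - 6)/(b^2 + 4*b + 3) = (b - 2)/(b + 1)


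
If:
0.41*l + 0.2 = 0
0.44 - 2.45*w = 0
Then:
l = -0.49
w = 0.18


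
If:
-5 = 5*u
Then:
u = -1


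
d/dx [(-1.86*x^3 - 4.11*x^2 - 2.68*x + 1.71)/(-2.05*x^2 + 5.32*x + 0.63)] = (3.813*x^4 - 19.7904*x^3 - 30.8746*x^2 + 1.8324*x - 10.7856)/(4.2025*x^4 - 21.812*x^3 + 25.7194*x^2 + 6.7032*x + 0.3969)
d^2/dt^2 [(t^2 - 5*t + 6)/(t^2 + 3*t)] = 4*(-4*t^3 + 9*t^2 + 27*t + 27)/(t^3*(t^3 + 9*t^2 + 27*t + 27))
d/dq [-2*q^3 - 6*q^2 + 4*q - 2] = -6*q^2 - 12*q + 4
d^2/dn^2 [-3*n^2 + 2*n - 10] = -6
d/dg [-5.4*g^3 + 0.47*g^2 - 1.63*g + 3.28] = -16.2*g^2 + 0.94*g - 1.63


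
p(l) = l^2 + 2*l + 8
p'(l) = 2*l + 2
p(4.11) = 33.11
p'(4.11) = 10.22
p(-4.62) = 20.10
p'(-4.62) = -7.24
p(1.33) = 12.43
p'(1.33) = 4.66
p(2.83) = 21.67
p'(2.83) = 7.66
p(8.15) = 90.72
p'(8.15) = 18.30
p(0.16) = 8.35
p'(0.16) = 2.32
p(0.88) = 10.53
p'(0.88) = 3.76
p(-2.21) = 8.46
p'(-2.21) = -2.42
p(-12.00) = 128.00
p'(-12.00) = -22.00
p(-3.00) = 11.00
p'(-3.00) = -4.00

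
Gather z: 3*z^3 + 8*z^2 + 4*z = 3*z^3 + 8*z^2 + 4*z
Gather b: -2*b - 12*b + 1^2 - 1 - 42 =-14*b - 42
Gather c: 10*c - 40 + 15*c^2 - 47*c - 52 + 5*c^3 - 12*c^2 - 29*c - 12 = 5*c^3 + 3*c^2 - 66*c - 104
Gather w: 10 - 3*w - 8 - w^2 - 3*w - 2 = -w^2 - 6*w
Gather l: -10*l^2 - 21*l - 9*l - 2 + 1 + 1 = -10*l^2 - 30*l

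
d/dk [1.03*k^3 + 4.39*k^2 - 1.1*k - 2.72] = 3.09*k^2 + 8.78*k - 1.1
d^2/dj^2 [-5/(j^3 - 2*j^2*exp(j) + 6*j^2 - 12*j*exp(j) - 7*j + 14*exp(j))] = 10*((-j^2*exp(j) - 10*j*exp(j) + 3*j - 7*exp(j) + 6)*(j^3 - 2*j^2*exp(j) + 6*j^2 - 12*j*exp(j) - 7*j + 14*exp(j)) - (2*j^2*exp(j) - 3*j^2 + 16*j*exp(j) - 12*j - 2*exp(j) + 7)^2)/(j^3 - 2*j^2*exp(j) + 6*j^2 - 12*j*exp(j) - 7*j + 14*exp(j))^3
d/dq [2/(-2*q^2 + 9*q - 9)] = 2*(4*q - 9)/(2*q^2 - 9*q + 9)^2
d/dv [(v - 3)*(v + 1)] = 2*v - 2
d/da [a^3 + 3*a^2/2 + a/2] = 3*a^2 + 3*a + 1/2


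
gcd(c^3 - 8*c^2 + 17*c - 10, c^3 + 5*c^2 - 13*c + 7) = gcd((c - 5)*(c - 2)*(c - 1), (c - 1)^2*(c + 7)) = c - 1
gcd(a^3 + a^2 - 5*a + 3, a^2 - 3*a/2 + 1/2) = a - 1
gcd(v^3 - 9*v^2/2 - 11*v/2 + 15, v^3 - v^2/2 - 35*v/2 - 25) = v^2 - 3*v - 10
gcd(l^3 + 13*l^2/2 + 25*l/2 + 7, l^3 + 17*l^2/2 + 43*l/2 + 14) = l^2 + 9*l/2 + 7/2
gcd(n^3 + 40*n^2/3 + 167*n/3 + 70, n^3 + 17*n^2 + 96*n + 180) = n^2 + 11*n + 30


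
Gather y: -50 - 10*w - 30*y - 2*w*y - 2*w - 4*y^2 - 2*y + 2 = -12*w - 4*y^2 + y*(-2*w - 32) - 48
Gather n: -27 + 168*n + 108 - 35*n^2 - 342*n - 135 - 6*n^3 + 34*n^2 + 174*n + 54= -6*n^3 - n^2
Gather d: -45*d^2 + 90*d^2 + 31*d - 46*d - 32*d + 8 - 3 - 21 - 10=45*d^2 - 47*d - 26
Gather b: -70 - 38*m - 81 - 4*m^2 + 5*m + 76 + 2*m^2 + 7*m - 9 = -2*m^2 - 26*m - 84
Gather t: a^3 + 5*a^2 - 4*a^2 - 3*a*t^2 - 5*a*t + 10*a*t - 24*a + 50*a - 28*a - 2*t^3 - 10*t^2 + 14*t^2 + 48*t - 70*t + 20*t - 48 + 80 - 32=a^3 + a^2 - 2*a - 2*t^3 + t^2*(4 - 3*a) + t*(5*a - 2)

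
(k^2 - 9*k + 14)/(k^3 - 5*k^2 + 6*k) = (k - 7)/(k*(k - 3))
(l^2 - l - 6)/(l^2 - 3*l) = (l + 2)/l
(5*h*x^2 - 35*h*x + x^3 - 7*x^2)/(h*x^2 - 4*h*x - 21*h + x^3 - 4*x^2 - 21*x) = x*(5*h + x)/(h*x + 3*h + x^2 + 3*x)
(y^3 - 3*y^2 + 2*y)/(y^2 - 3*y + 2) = y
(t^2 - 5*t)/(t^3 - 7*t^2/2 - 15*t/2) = 2/(2*t + 3)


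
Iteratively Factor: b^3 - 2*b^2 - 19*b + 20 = (b - 5)*(b^2 + 3*b - 4) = (b - 5)*(b + 4)*(b - 1)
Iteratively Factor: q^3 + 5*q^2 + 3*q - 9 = (q + 3)*(q^2 + 2*q - 3) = (q - 1)*(q + 3)*(q + 3)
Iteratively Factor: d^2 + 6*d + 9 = (d + 3)*(d + 3)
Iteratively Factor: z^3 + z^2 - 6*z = (z + 3)*(z^2 - 2*z) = (z - 2)*(z + 3)*(z)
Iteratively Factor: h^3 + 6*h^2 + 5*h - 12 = (h + 4)*(h^2 + 2*h - 3) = (h - 1)*(h + 4)*(h + 3)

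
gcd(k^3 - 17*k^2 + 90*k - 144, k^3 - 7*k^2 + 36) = k^2 - 9*k + 18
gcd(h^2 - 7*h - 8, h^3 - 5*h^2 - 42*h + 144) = h - 8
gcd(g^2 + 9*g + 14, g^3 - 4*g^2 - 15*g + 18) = 1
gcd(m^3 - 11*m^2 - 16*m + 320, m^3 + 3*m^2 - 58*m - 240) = m^2 - 3*m - 40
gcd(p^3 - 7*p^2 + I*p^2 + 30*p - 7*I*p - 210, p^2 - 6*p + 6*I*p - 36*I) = p + 6*I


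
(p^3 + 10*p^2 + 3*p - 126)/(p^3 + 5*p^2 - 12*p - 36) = (p + 7)/(p + 2)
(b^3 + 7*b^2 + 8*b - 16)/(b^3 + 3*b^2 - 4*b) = (b + 4)/b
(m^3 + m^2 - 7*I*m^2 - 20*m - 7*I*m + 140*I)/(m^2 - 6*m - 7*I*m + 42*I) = (m^2 + m - 20)/(m - 6)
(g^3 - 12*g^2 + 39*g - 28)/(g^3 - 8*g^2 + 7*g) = (g - 4)/g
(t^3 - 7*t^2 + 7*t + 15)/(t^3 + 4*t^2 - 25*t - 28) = (t^2 - 8*t + 15)/(t^2 + 3*t - 28)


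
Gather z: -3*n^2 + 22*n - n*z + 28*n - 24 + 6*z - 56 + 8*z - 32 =-3*n^2 + 50*n + z*(14 - n) - 112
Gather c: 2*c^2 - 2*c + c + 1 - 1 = 2*c^2 - c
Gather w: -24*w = -24*w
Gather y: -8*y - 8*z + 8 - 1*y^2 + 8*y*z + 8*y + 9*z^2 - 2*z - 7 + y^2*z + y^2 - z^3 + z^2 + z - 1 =y^2*z + 8*y*z - z^3 + 10*z^2 - 9*z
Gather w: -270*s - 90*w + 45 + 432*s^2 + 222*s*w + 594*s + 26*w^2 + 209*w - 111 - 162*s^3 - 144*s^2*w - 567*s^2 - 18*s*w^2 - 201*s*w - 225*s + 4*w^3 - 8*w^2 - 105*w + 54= -162*s^3 - 135*s^2 + 99*s + 4*w^3 + w^2*(18 - 18*s) + w*(-144*s^2 + 21*s + 14) - 12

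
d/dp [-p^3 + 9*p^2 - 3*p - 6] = -3*p^2 + 18*p - 3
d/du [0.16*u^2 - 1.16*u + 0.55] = 0.32*u - 1.16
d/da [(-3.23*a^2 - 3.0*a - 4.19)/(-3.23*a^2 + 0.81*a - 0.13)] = (-12.3063*a^2 - 26.2276*a + 3.7839)/(10.4329*a^4 - 5.2326*a^3 + 1.4959*a^2 - 0.2106*a + 0.0169)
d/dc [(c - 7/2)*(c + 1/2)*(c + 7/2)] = 3*c^2 + c - 49/4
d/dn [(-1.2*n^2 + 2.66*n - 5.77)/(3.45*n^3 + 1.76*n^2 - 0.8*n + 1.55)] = (4.14*n^4 - 18.354*n^3 + 55.9979*n^2 + 16.5904*n - 0.492999999999999)/(11.9025*n^6 + 12.144*n^5 - 2.4224*n^4 + 7.879*n^3 + 6.096*n^2 - 2.48*n + 2.4025)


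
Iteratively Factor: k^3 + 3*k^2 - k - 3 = (k + 1)*(k^2 + 2*k - 3) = (k + 1)*(k + 3)*(k - 1)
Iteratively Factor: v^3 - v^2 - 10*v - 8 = (v - 4)*(v^2 + 3*v + 2) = (v - 4)*(v + 2)*(v + 1)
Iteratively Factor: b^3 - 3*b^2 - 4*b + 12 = (b - 2)*(b^2 - b - 6) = (b - 3)*(b - 2)*(b + 2)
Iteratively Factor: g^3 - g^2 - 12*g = (g + 3)*(g^2 - 4*g) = (g - 4)*(g + 3)*(g)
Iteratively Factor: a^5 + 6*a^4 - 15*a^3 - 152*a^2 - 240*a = (a + 4)*(a^4 + 2*a^3 - 23*a^2 - 60*a) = (a + 3)*(a + 4)*(a^3 - a^2 - 20*a) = (a + 3)*(a + 4)^2*(a^2 - 5*a) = a*(a + 3)*(a + 4)^2*(a - 5)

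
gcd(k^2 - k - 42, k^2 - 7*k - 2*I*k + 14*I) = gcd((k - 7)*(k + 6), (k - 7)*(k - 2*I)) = k - 7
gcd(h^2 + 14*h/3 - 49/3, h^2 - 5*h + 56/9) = h - 7/3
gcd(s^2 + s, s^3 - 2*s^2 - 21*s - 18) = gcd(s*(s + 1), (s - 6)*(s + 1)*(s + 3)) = s + 1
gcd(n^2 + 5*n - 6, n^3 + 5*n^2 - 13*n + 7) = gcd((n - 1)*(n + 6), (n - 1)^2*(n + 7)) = n - 1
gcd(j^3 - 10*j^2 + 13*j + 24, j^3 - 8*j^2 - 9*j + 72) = j^2 - 11*j + 24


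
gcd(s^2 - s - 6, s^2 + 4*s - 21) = s - 3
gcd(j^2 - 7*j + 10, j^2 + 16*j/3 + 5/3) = 1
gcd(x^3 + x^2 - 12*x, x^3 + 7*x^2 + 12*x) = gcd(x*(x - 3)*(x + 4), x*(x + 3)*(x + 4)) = x^2 + 4*x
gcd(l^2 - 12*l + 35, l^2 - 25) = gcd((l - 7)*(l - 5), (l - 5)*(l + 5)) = l - 5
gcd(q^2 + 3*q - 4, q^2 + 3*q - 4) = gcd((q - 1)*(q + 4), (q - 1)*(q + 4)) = q^2 + 3*q - 4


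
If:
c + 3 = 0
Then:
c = -3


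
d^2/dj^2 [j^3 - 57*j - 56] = 6*j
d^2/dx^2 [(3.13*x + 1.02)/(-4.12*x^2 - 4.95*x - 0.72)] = (-(3.13*x + 1.02)*(8.24*x + 4.95)*(16.48*x + 9.9) + (77.3736*x + 39.3918)*(4.12*x^2 + 4.95*x + 0.72))/(4.12*x^2 + 4.95*x + 0.72)^3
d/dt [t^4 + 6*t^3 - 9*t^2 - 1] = 2*t*(2*t^2 + 9*t - 9)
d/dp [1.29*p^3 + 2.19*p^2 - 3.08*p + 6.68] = 3.87*p^2 + 4.38*p - 3.08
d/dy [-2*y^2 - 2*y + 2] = -4*y - 2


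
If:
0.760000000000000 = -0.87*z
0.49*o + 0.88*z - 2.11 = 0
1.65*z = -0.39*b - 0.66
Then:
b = 2.00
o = 5.87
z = -0.87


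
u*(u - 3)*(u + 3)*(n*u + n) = n*u^4 + n*u^3 - 9*n*u^2 - 9*n*u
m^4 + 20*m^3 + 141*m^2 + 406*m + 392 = (m + 2)*(m + 4)*(m + 7)^2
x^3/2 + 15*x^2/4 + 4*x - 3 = (x/2 + 1)*(x - 1/2)*(x + 6)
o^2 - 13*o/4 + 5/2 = (o - 2)*(o - 5/4)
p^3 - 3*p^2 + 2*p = p*(p - 2)*(p - 1)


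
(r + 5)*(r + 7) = r^2 + 12*r + 35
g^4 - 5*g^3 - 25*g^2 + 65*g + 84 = (g - 7)*(g - 3)*(g + 1)*(g + 4)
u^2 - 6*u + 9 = (u - 3)^2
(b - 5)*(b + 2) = b^2 - 3*b - 10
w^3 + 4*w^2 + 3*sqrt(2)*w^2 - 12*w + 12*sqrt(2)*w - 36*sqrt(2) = (w - 2)*(w + 6)*(w + 3*sqrt(2))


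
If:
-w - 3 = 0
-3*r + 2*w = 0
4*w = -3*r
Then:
No Solution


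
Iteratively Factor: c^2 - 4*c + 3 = (c - 3)*(c - 1)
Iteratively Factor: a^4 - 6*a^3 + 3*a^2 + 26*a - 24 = (a + 2)*(a^3 - 8*a^2 + 19*a - 12) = (a - 1)*(a + 2)*(a^2 - 7*a + 12) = (a - 3)*(a - 1)*(a + 2)*(a - 4)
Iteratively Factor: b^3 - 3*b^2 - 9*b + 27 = (b + 3)*(b^2 - 6*b + 9) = (b - 3)*(b + 3)*(b - 3)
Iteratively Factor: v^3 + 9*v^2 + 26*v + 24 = (v + 3)*(v^2 + 6*v + 8) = (v + 3)*(v + 4)*(v + 2)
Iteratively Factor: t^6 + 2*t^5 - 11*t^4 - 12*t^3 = (t - 3)*(t^5 + 5*t^4 + 4*t^3) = t*(t - 3)*(t^4 + 5*t^3 + 4*t^2) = t*(t - 3)*(t + 4)*(t^3 + t^2) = t^2*(t - 3)*(t + 4)*(t^2 + t) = t^3*(t - 3)*(t + 4)*(t + 1)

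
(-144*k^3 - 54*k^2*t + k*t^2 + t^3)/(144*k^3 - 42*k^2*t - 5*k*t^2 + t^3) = (3*k + t)/(-3*k + t)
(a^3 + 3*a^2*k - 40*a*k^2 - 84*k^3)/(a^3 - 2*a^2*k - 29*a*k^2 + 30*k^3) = (a^2 + 9*a*k + 14*k^2)/(a^2 + 4*a*k - 5*k^2)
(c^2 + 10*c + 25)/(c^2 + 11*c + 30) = (c + 5)/(c + 6)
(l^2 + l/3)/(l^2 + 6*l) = (l + 1/3)/(l + 6)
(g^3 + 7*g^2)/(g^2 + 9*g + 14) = g^2/(g + 2)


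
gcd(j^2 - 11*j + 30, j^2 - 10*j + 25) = j - 5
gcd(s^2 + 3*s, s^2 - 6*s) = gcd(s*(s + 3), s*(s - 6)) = s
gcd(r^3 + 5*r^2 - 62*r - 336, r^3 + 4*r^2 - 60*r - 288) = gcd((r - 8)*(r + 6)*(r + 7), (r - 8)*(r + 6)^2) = r^2 - 2*r - 48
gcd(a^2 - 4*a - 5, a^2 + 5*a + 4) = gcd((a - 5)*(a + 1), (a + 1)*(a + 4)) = a + 1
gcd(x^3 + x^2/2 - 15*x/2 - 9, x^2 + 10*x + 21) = 1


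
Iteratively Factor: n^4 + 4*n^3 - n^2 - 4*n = (n - 1)*(n^3 + 5*n^2 + 4*n) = n*(n - 1)*(n^2 + 5*n + 4) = n*(n - 1)*(n + 4)*(n + 1)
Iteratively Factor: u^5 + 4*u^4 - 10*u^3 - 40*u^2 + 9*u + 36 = (u - 1)*(u^4 + 5*u^3 - 5*u^2 - 45*u - 36) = (u - 1)*(u + 3)*(u^3 + 2*u^2 - 11*u - 12) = (u - 1)*(u + 3)*(u + 4)*(u^2 - 2*u - 3) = (u - 3)*(u - 1)*(u + 3)*(u + 4)*(u + 1)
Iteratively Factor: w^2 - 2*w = (w - 2)*(w)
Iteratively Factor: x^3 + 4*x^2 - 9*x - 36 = (x + 4)*(x^2 - 9) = (x - 3)*(x + 4)*(x + 3)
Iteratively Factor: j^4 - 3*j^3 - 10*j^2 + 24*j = (j - 4)*(j^3 + j^2 - 6*j) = (j - 4)*(j + 3)*(j^2 - 2*j) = (j - 4)*(j - 2)*(j + 3)*(j)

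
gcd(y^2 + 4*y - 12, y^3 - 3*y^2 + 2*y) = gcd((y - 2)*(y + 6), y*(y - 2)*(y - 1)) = y - 2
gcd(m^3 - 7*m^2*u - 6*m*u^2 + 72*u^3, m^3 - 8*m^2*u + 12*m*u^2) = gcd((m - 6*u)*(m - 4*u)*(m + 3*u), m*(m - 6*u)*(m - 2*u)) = -m + 6*u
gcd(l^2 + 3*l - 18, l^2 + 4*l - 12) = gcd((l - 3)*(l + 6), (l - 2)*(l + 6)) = l + 6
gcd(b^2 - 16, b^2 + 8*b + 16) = b + 4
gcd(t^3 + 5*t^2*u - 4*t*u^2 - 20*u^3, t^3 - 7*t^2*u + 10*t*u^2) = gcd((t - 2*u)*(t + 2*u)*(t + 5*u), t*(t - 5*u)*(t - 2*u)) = t - 2*u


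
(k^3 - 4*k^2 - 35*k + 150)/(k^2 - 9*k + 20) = (k^2 + k - 30)/(k - 4)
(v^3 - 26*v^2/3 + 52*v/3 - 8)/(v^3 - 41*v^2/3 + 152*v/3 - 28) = (v - 2)/(v - 7)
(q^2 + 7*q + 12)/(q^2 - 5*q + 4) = (q^2 + 7*q + 12)/(q^2 - 5*q + 4)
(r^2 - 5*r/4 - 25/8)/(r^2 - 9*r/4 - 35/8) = (2*r - 5)/(2*r - 7)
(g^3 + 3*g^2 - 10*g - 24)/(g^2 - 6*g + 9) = (g^2 + 6*g + 8)/(g - 3)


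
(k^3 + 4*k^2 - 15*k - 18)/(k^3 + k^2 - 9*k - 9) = (k + 6)/(k + 3)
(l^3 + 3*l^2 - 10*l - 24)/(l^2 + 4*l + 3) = (l^3 + 3*l^2 - 10*l - 24)/(l^2 + 4*l + 3)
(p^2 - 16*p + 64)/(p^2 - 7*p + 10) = (p^2 - 16*p + 64)/(p^2 - 7*p + 10)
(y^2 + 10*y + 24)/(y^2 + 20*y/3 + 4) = 3*(y + 4)/(3*y + 2)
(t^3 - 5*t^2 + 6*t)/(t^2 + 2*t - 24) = t*(t^2 - 5*t + 6)/(t^2 + 2*t - 24)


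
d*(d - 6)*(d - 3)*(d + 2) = d^4 - 7*d^3 + 36*d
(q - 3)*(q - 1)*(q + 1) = q^3 - 3*q^2 - q + 3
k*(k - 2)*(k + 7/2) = k^3 + 3*k^2/2 - 7*k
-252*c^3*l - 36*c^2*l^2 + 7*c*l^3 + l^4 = l*(-6*c + l)*(6*c + l)*(7*c + l)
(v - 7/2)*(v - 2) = v^2 - 11*v/2 + 7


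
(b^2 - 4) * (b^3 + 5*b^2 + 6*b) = b^5 + 5*b^4 + 2*b^3 - 20*b^2 - 24*b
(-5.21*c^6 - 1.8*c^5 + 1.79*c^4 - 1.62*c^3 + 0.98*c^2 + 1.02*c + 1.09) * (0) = 0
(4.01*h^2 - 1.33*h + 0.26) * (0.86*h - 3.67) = 3.4486*h^3 - 15.8605*h^2 + 5.1047*h - 0.9542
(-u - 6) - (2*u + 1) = -3*u - 7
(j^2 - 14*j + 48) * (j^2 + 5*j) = j^4 - 9*j^3 - 22*j^2 + 240*j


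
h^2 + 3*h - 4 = (h - 1)*(h + 4)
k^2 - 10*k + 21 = (k - 7)*(k - 3)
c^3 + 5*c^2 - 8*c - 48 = (c - 3)*(c + 4)^2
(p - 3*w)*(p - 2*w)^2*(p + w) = p^4 - 6*p^3*w + 9*p^2*w^2 + 4*p*w^3 - 12*w^4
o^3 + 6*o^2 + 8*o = o*(o + 2)*(o + 4)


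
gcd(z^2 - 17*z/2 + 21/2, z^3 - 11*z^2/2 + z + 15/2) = z - 3/2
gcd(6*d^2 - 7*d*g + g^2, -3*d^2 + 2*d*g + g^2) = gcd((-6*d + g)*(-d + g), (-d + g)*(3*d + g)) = d - g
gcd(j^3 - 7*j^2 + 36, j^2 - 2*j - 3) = j - 3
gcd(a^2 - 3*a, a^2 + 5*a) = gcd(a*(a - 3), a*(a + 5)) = a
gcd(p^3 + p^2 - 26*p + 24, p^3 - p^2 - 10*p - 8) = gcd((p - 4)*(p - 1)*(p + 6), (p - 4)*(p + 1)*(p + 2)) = p - 4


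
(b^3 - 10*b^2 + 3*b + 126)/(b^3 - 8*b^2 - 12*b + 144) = (b^2 - 4*b - 21)/(b^2 - 2*b - 24)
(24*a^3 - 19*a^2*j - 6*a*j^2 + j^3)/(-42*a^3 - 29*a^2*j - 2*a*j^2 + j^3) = (-8*a^2 + 9*a*j - j^2)/(14*a^2 + 5*a*j - j^2)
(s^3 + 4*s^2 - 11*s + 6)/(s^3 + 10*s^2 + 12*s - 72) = (s^2 - 2*s + 1)/(s^2 + 4*s - 12)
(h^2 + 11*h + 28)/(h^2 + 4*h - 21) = (h + 4)/(h - 3)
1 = 1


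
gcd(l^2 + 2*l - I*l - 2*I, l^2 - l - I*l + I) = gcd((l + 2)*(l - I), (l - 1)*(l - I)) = l - I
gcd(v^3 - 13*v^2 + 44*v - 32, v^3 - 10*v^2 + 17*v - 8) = v^2 - 9*v + 8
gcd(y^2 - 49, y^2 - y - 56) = y + 7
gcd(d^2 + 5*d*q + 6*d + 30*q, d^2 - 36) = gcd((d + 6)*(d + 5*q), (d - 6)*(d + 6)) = d + 6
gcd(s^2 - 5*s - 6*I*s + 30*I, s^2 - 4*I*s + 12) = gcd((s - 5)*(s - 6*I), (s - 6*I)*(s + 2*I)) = s - 6*I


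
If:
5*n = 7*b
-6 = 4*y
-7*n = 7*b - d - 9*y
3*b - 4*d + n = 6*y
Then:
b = -225/314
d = 459/314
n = -315/314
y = -3/2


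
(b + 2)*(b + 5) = b^2 + 7*b + 10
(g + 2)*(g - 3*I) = g^2 + 2*g - 3*I*g - 6*I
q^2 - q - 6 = (q - 3)*(q + 2)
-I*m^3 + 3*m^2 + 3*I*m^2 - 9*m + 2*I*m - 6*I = (m - 3)*(m + 2*I)*(-I*m + 1)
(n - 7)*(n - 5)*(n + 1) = n^3 - 11*n^2 + 23*n + 35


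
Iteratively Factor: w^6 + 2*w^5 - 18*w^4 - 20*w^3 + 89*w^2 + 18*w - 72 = (w - 1)*(w^5 + 3*w^4 - 15*w^3 - 35*w^2 + 54*w + 72) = (w - 3)*(w - 1)*(w^4 + 6*w^3 + 3*w^2 - 26*w - 24) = (w - 3)*(w - 2)*(w - 1)*(w^3 + 8*w^2 + 19*w + 12) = (w - 3)*(w - 2)*(w - 1)*(w + 3)*(w^2 + 5*w + 4) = (w - 3)*(w - 2)*(w - 1)*(w + 1)*(w + 3)*(w + 4)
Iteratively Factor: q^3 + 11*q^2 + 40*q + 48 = (q + 4)*(q^2 + 7*q + 12) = (q + 4)^2*(q + 3)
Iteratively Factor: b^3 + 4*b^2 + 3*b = (b)*(b^2 + 4*b + 3) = b*(b + 3)*(b + 1)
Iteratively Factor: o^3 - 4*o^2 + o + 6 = (o - 2)*(o^2 - 2*o - 3) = (o - 2)*(o + 1)*(o - 3)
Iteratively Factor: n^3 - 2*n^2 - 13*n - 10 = (n - 5)*(n^2 + 3*n + 2) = (n - 5)*(n + 1)*(n + 2)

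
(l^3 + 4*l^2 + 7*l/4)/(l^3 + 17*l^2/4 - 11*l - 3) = l*(4*l^2 + 16*l + 7)/(4*l^3 + 17*l^2 - 44*l - 12)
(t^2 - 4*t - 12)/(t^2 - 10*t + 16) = (t^2 - 4*t - 12)/(t^2 - 10*t + 16)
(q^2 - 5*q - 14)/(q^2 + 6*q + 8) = (q - 7)/(q + 4)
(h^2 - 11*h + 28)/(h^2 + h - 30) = (h^2 - 11*h + 28)/(h^2 + h - 30)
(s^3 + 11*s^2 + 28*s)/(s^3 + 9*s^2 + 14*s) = (s + 4)/(s + 2)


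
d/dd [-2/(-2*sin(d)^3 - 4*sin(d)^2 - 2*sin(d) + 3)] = -4*(3*sin(d)^2 + 4*sin(d) + 1)*cos(d)/(2*sin(d)^3 + 4*sin(d)^2 + 2*sin(d) - 3)^2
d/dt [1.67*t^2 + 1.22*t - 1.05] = 3.34*t + 1.22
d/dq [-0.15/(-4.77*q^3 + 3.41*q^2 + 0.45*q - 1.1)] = (-2.1465*q^2 + 1.023*q + 0.0675)/(4.77*q^3 - 3.41*q^2 - 0.45*q + 1.1)^2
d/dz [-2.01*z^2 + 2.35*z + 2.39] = 2.35 - 4.02*z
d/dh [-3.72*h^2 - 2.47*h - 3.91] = -7.44*h - 2.47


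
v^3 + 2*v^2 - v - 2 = (v - 1)*(v + 1)*(v + 2)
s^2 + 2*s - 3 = (s - 1)*(s + 3)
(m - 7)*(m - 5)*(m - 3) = m^3 - 15*m^2 + 71*m - 105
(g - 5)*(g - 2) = g^2 - 7*g + 10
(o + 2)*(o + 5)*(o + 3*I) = o^3 + 7*o^2 + 3*I*o^2 + 10*o + 21*I*o + 30*I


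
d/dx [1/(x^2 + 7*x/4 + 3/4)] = 4*(-8*x - 7)/(4*x^2 + 7*x + 3)^2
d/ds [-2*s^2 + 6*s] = 6 - 4*s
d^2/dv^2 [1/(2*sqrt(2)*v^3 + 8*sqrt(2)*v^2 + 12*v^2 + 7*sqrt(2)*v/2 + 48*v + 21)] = 4*(-4*(3*sqrt(2)*v + 4*sqrt(2) + 6)*(4*sqrt(2)*v^3 + 16*sqrt(2)*v^2 + 24*v^2 + 7*sqrt(2)*v + 96*v + 42) + (12*sqrt(2)*v^2 + 32*sqrt(2)*v + 48*v + 7*sqrt(2) + 96)^2)/(4*sqrt(2)*v^3 + 16*sqrt(2)*v^2 + 24*v^2 + 7*sqrt(2)*v + 96*v + 42)^3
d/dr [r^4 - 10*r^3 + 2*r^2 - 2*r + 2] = 4*r^3 - 30*r^2 + 4*r - 2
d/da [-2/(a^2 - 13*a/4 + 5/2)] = 8*(8*a - 13)/(4*a^2 - 13*a + 10)^2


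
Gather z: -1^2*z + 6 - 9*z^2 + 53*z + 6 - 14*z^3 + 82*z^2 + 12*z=-14*z^3 + 73*z^2 + 64*z + 12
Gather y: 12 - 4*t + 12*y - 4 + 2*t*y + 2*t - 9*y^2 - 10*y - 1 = -2*t - 9*y^2 + y*(2*t + 2) + 7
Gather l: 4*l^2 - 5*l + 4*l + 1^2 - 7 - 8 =4*l^2 - l - 14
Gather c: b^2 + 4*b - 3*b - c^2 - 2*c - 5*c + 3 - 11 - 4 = b^2 + b - c^2 - 7*c - 12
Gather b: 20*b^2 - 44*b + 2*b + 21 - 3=20*b^2 - 42*b + 18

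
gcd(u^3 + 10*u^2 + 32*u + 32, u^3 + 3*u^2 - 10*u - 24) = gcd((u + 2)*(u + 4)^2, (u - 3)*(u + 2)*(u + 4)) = u^2 + 6*u + 8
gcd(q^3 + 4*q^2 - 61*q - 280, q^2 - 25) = q + 5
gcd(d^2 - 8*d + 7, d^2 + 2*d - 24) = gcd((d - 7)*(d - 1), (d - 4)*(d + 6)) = 1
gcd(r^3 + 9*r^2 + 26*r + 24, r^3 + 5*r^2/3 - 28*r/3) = r + 4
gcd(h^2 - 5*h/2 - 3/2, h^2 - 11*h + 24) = h - 3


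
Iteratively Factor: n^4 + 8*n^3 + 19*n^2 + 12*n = (n + 3)*(n^3 + 5*n^2 + 4*n) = (n + 3)*(n + 4)*(n^2 + n) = (n + 1)*(n + 3)*(n + 4)*(n)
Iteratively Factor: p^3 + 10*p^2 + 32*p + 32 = (p + 2)*(p^2 + 8*p + 16) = (p + 2)*(p + 4)*(p + 4)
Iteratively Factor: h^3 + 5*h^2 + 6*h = (h + 3)*(h^2 + 2*h) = (h + 2)*(h + 3)*(h)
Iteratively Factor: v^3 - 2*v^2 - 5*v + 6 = (v - 3)*(v^2 + v - 2) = (v - 3)*(v - 1)*(v + 2)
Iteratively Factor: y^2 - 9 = (y - 3)*(y + 3)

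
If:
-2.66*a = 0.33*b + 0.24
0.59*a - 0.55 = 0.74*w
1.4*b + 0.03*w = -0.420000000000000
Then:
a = -0.06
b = -0.28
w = -0.79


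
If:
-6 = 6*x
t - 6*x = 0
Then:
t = -6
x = -1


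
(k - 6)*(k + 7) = k^2 + k - 42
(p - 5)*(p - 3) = p^2 - 8*p + 15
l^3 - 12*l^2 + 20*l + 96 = (l - 8)*(l - 6)*(l + 2)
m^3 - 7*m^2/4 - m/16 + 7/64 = (m - 7/4)*(m - 1/4)*(m + 1/4)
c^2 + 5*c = c*(c + 5)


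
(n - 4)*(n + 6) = n^2 + 2*n - 24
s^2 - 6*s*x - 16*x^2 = (s - 8*x)*(s + 2*x)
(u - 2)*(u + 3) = u^2 + u - 6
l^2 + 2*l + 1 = (l + 1)^2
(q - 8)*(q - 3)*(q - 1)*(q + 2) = q^4 - 10*q^3 + 11*q^2 + 46*q - 48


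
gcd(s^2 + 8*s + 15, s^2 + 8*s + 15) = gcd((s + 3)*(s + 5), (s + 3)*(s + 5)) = s^2 + 8*s + 15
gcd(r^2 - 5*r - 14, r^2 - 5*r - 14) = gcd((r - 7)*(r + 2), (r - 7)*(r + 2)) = r^2 - 5*r - 14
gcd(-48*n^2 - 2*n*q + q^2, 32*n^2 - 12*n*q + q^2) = -8*n + q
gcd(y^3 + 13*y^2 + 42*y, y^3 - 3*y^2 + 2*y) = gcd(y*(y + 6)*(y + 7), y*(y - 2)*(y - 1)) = y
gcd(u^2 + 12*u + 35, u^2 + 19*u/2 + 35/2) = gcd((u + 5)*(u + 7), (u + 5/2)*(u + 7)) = u + 7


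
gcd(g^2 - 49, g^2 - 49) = g^2 - 49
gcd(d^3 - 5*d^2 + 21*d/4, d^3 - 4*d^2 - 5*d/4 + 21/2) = d - 7/2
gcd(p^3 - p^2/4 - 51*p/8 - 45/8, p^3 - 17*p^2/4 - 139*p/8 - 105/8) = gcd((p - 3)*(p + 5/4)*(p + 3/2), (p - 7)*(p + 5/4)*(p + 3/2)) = p^2 + 11*p/4 + 15/8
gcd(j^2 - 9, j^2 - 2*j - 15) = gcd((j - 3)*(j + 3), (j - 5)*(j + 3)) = j + 3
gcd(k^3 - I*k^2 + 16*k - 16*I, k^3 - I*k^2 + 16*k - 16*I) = k^3 - I*k^2 + 16*k - 16*I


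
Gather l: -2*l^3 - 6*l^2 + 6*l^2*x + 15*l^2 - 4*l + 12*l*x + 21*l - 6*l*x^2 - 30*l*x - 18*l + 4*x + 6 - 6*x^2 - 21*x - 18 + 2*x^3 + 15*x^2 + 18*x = -2*l^3 + l^2*(6*x + 9) + l*(-6*x^2 - 18*x - 1) + 2*x^3 + 9*x^2 + x - 12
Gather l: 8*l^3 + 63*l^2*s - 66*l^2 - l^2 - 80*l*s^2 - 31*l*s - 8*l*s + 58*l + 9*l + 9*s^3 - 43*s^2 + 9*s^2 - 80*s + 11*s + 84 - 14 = 8*l^3 + l^2*(63*s - 67) + l*(-80*s^2 - 39*s + 67) + 9*s^3 - 34*s^2 - 69*s + 70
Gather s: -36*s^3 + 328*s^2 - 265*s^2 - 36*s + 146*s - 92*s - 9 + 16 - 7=-36*s^3 + 63*s^2 + 18*s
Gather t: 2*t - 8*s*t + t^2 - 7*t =t^2 + t*(-8*s - 5)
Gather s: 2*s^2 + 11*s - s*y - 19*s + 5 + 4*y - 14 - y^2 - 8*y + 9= 2*s^2 + s*(-y - 8) - y^2 - 4*y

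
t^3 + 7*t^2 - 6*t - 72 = (t - 3)*(t + 4)*(t + 6)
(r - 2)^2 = r^2 - 4*r + 4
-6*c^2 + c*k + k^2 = (-2*c + k)*(3*c + k)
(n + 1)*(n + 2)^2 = n^3 + 5*n^2 + 8*n + 4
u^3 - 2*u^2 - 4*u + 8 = (u - 2)^2*(u + 2)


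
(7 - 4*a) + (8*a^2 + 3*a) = 8*a^2 - a + 7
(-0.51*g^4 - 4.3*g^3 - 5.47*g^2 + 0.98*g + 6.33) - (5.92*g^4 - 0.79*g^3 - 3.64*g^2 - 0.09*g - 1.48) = -6.43*g^4 - 3.51*g^3 - 1.83*g^2 + 1.07*g + 7.81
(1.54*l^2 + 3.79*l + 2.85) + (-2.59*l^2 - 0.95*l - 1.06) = -1.05*l^2 + 2.84*l + 1.79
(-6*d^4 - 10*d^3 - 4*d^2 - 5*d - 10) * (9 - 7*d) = 42*d^5 + 16*d^4 - 62*d^3 - d^2 + 25*d - 90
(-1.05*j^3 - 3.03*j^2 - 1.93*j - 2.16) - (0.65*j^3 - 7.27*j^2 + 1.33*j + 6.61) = -1.7*j^3 + 4.24*j^2 - 3.26*j - 8.77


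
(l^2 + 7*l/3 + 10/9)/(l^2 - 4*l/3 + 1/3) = (9*l^2 + 21*l + 10)/(3*(3*l^2 - 4*l + 1))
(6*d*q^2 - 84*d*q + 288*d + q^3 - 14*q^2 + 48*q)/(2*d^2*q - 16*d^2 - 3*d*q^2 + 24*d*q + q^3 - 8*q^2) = (6*d*q - 36*d + q^2 - 6*q)/(2*d^2 - 3*d*q + q^2)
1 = 1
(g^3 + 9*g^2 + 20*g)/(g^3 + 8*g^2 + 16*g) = (g + 5)/(g + 4)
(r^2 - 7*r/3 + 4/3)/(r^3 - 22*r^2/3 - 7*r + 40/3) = (3*r - 4)/(3*r^2 - 19*r - 40)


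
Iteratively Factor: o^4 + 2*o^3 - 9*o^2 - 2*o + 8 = (o - 1)*(o^3 + 3*o^2 - 6*o - 8) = (o - 1)*(o + 1)*(o^2 + 2*o - 8) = (o - 1)*(o + 1)*(o + 4)*(o - 2)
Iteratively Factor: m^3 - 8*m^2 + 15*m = (m - 5)*(m^2 - 3*m) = (m - 5)*(m - 3)*(m)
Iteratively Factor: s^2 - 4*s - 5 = (s + 1)*(s - 5)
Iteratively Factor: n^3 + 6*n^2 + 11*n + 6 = (n + 2)*(n^2 + 4*n + 3) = (n + 2)*(n + 3)*(n + 1)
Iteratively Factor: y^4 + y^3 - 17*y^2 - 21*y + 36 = (y + 3)*(y^3 - 2*y^2 - 11*y + 12) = (y - 4)*(y + 3)*(y^2 + 2*y - 3) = (y - 4)*(y - 1)*(y + 3)*(y + 3)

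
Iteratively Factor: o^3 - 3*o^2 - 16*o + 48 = (o + 4)*(o^2 - 7*o + 12) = (o - 3)*(o + 4)*(o - 4)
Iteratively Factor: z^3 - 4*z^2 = (z - 4)*(z^2) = z*(z - 4)*(z)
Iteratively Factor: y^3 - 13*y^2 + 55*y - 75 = (y - 3)*(y^2 - 10*y + 25) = (y - 5)*(y - 3)*(y - 5)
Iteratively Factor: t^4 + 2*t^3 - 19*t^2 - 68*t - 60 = (t + 3)*(t^3 - t^2 - 16*t - 20) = (t - 5)*(t + 3)*(t^2 + 4*t + 4) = (t - 5)*(t + 2)*(t + 3)*(t + 2)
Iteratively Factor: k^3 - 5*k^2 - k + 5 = (k - 1)*(k^2 - 4*k - 5) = (k - 1)*(k + 1)*(k - 5)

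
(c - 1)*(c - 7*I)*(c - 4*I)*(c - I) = c^4 - c^3 - 12*I*c^3 - 39*c^2 + 12*I*c^2 + 39*c + 28*I*c - 28*I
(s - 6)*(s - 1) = s^2 - 7*s + 6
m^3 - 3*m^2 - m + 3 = (m - 3)*(m - 1)*(m + 1)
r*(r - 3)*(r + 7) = r^3 + 4*r^2 - 21*r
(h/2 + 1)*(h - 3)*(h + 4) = h^3/2 + 3*h^2/2 - 5*h - 12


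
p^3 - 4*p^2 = p^2*(p - 4)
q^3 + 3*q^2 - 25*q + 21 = (q - 3)*(q - 1)*(q + 7)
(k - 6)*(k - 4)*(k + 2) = k^3 - 8*k^2 + 4*k + 48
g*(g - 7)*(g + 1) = g^3 - 6*g^2 - 7*g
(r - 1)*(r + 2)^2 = r^3 + 3*r^2 - 4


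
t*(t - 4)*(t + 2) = t^3 - 2*t^2 - 8*t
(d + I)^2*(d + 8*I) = d^3 + 10*I*d^2 - 17*d - 8*I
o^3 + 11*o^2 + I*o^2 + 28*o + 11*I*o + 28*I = (o + 4)*(o + 7)*(o + I)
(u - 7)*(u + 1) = u^2 - 6*u - 7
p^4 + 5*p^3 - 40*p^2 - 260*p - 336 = (p - 7)*(p + 2)*(p + 4)*(p + 6)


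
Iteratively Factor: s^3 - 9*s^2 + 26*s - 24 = (s - 3)*(s^2 - 6*s + 8) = (s - 4)*(s - 3)*(s - 2)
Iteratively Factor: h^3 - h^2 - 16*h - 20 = (h + 2)*(h^2 - 3*h - 10) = (h + 2)^2*(h - 5)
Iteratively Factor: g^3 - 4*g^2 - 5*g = (g + 1)*(g^2 - 5*g) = (g - 5)*(g + 1)*(g)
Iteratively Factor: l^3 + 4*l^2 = (l + 4)*(l^2) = l*(l + 4)*(l)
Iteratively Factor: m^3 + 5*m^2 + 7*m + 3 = (m + 1)*(m^2 + 4*m + 3) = (m + 1)^2*(m + 3)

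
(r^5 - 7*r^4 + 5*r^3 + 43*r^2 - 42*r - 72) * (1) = r^5 - 7*r^4 + 5*r^3 + 43*r^2 - 42*r - 72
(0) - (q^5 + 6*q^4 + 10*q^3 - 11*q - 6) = -q^5 - 6*q^4 - 10*q^3 + 11*q + 6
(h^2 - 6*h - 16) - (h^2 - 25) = 9 - 6*h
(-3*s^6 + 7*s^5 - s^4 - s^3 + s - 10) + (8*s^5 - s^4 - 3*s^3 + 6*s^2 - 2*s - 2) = -3*s^6 + 15*s^5 - 2*s^4 - 4*s^3 + 6*s^2 - s - 12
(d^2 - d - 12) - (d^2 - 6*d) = 5*d - 12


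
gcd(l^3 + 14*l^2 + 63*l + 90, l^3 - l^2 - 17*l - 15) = l + 3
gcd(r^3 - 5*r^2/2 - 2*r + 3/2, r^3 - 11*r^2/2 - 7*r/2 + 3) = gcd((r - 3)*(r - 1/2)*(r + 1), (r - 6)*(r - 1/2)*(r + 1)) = r^2 + r/2 - 1/2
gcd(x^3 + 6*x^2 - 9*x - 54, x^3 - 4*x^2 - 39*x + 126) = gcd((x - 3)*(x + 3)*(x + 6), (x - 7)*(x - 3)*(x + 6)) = x^2 + 3*x - 18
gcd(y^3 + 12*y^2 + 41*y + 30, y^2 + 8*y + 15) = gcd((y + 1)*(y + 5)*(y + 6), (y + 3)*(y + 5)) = y + 5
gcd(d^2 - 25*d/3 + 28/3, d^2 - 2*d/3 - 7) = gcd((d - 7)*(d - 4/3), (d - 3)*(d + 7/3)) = 1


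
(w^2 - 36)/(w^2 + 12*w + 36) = (w - 6)/(w + 6)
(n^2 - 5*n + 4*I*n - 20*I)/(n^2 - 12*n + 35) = (n + 4*I)/(n - 7)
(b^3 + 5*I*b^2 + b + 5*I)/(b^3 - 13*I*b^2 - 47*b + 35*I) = (b^2 + 6*I*b - 5)/(b^2 - 12*I*b - 35)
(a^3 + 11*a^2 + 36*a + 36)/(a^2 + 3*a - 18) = (a^2 + 5*a + 6)/(a - 3)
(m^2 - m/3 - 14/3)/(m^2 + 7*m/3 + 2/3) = (3*m - 7)/(3*m + 1)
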